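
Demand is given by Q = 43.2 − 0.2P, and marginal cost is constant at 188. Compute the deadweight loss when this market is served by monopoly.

Inverting demand: P = 216 − 5Q.
Competitive firms price at marginal cost: P = 188, giving Q = 5.6.
A monopolist chooses Q where MR = MC. MR = 216 − 10Q; setting this equal to 188 gives Q = 2.8 and P = 202.
DWL is the triangle between Q = 2.8 and Q = 5.6: ½·(5.6 − 2.8)·(202 − 188) = 19.6.

DWL = 19.6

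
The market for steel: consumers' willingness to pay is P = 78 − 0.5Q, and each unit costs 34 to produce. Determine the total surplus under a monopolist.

TS = 1452

A monopolist chooses Q where MR = MC. MR = 78 − Q; setting this equal to 34 gives Q = 44 and P = 56.
CS = ½·(78 − 56)·44 = 484; PS = (56 − 34)·44 = 968; TS = 1452.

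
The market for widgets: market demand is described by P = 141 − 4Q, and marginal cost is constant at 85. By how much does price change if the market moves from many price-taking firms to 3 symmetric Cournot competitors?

Under competition P = MC = 85, so Q = (141 − 85)/4 = 14.
With 3 symmetric Cournot firms, each firm's FOC gives 141 − 16q = 85, so q = 3.5, Q = 3·3.5 = 10.5, and P = 99.
Change in price: 99 − 85 = 14.

Price rises by 14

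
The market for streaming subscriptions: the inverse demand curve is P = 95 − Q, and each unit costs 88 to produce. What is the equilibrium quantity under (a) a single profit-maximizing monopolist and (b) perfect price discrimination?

The monopolist equates marginal revenue to marginal cost: 95 − 2Q = 88, so Q = 3.5. From demand, P = 91.5.
With perfect price discrimination, output is the efficient level Q = 7 (where demand meets MC), but every buyer pays their willingness to pay: CS = 0 and PS = total surplus.

Monopoly: Q = 3.5; Perfect PD: Q = 7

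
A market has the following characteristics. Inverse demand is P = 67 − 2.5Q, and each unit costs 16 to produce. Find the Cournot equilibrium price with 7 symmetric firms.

With 7 symmetric Cournot firms, each firm's FOC gives 67 − 20q = 16, so q = 2.55, Q = 7·2.55 = 17.85, and P = 22.375.

P = 22.375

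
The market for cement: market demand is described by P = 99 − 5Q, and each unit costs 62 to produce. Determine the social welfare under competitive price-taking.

TS = 136.9

Under competition P = MC = 62, so Q = (99 − 62)/5 = 7.4.
CS = ½·(99 − 62)·7.4 = 136.9; PS = (62 − 62)·7.4 = 0; TS = 136.9.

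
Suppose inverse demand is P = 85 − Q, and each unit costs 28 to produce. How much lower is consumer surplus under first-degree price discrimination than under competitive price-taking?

Perfect competition: P = MC = 28, so 85 − Q = 28 and Q = 57.
CS = ½·(85 − 28)·57 = 1624.5.
A perfectly discriminating monopolist sells every unit with P(Q) ≥ MC(Q), so output equals the competitive quantity Q = 57. Each buyer pays their reservation price, so CS = 0 and the firm captures all surplus.
CS = 0.
Change in consumer surplus: 0 − 1624.5 = −1624.5.

CS falls by 1624.5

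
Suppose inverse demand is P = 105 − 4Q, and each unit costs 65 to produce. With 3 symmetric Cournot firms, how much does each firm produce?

With 3 symmetric Cournot firms, each firm's FOC gives 105 − 16q = 65, so q = 2.5, Q = 3·2.5 = 7.5, and P = 75.

q_i = 2.5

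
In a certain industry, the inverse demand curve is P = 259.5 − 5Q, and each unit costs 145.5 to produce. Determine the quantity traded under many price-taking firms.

Q = 22.8

Perfect competition: P = MC = 145.5, so 259.5 − 5Q = 145.5 and Q = 22.8.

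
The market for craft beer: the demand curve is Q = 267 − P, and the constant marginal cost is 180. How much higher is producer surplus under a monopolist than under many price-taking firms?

PS rises by 1892.25

Inverting demand: P = 267 − Q.
Perfect competition: P = MC = 180, so 267 − Q = 180 and Q = 87.
PS = (180 − 180)·87 = 0.
Monopoly sets MR = MC: 267 − 2Q = 180 ⇒ Q = 43.5, P = 267 − 43.5 = 223.5.
PS = (223.5 − 180)·43.5 = 1892.25.
Change in producer surplus: 1892.25 − 0 = 1892.25.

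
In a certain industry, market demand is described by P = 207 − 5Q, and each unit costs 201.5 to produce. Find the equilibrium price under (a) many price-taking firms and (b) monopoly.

Under competition P = MC = 201.5, so Q = (207 − 201.5)/5 = 1.1.
A monopolist chooses Q where MR = MC. MR = 207 − 10Q; setting this equal to 201.5 gives Q = 0.55 and P = 204.25.

Competition: P = 201.5; Monopoly: P = 204.25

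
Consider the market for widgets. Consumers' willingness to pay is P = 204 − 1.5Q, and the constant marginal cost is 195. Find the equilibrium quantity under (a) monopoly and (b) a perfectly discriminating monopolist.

Monopoly: Q = 3; Perfect PD: Q = 6

The monopolist equates marginal revenue to marginal cost: 204 − 3Q = 195, so Q = 3. From demand, P = 199.5.
Under first-degree price discrimination the firm charges each unit its demand price and produces up to where P = MC, i.e. Q = 6. Consumer surplus is zero; producer surplus equals total surplus.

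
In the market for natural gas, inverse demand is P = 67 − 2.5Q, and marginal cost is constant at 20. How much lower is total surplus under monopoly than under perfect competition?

TS falls by 110.45

Perfect competition: P = MC = 20, so 67 − 2.5Q = 20 and Q = 18.8.
CS = ½·(67 − 20)·18.8 = 441.8; PS = (20 − 20)·18.8 = 0; TS = 441.8.
Monopoly sets MR = MC: 67 − 5Q = 20 ⇒ Q = 9.4, P = 67 − 2.5·9.4 = 43.5.
CS = ½·(67 − 43.5)·9.4 = 110.45; PS = (43.5 − 20)·9.4 = 220.9; TS = 331.35.
Change in total surplus: 331.35 − 441.8 = −110.45.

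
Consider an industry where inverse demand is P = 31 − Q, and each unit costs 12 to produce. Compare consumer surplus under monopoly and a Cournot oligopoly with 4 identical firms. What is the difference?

Consumer surplus rises by 70.395

Monopoly sets MR = MC: 31 − 2Q = 12 ⇒ Q = 9.5, P = 31 − 9.5 = 21.5.
CS = ½·(31 − 21.5)·9.5 = 45.125.
Cournot with 4 identical firms: the symmetric best-response condition is 31 − 5q = 12. Each firm produces q = 3.8, total output Q = 15.2, price P = 15.8.
CS = ½·(31 − 15.8)·15.2 = 115.52.
Change in consumer surplus: 115.52 − 45.125 = 70.395.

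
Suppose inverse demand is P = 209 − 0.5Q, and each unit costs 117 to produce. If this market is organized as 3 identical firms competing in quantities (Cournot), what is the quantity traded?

Q = 138

Cournot with 3 identical firms: the symmetric best-response condition is 209 − 2q = 117. Each firm produces q = 46, total output Q = 138, price P = 140.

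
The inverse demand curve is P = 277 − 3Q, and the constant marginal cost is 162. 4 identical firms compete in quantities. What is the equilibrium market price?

P = 185

In a 4-firm Cournot equilibrium, symmetry and the first-order condition give q = (277 − 162)/(15) = 23/3. So Q = 92/3 and P = 185.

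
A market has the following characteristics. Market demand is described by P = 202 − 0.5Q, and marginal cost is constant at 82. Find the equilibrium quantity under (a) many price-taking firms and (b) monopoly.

Competitive firms price at marginal cost: P = 82, giving Q = 240.
A monopolist chooses Q where MR = MC. MR = 202 − Q; setting this equal to 82 gives Q = 120 and P = 142.

Competition: Q = 240; Monopoly: Q = 120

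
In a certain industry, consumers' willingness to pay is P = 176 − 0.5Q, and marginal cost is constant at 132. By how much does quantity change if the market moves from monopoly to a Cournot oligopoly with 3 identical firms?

Q rises by 22

Monopoly sets MR = MC: 176 − Q = 132 ⇒ Q = 44, P = 176 − 0.5·44 = 154.
In a 3-firm Cournot equilibrium, symmetry and the first-order condition give q = (176 − 132)/(2) = 22. So Q = 66 and P = 143.
Change in quantity: 66 − 44 = 22.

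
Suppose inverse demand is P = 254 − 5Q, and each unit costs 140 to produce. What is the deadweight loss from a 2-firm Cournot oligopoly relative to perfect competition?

DWL = 144.4

Under competition P = MC = 140, so Q = (254 − 140)/5 = 22.8.
Cournot with 2 identical firms: the symmetric best-response condition is 254 − 15q = 140. Each firm produces q = 7.6, total output Q = 15.2, price P = 178.
DWL is the triangle between Q = 15.2 and Q = 22.8: ½·(22.8 − 15.2)·(178 − 140) = 144.4.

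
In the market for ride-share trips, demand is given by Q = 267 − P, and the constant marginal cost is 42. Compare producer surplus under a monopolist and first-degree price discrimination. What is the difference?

Producer surplus rises by 12656.25

Inverting demand: P = 267 − Q.
Monopoly sets MR = MC: 267 − 2Q = 42 ⇒ Q = 112.5, P = 267 − 112.5 = 154.5.
PS = (154.5 − 42)·112.5 = 12656.25.
A perfectly discriminating monopolist sells every unit with P(Q) ≥ MC(Q), so output equals the competitive quantity Q = 225. Each buyer pays their reservation price, so CS = 0 and the firm captures all surplus.
PS = ½·(267 − 42)·225 = 25312.5.
Change in producer surplus: 25312.5 − 12656.25 = 12656.25.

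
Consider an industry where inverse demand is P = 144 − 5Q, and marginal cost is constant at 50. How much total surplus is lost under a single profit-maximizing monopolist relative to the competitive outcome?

DWL = 220.9

Perfect competition: P = MC = 50, so 144 − 5Q = 50 and Q = 18.8.
A monopolist chooses Q where MR = MC. MR = 144 − 10Q; setting this equal to 50 gives Q = 9.4 and P = 97.
DWL is the triangle between Q = 9.4 and Q = 18.8: ½·(18.8 − 9.4)·(97 − 50) = 220.9.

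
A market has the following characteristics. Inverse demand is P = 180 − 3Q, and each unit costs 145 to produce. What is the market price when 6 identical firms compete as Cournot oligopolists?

Cournot with 6 identical firms: the symmetric best-response condition is 180 − 21q = 145. Each firm produces q = 5/3, total output Q = 10, price P = 150.

P = 150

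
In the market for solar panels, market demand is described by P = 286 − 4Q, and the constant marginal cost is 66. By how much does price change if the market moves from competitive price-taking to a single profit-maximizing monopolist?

Price rises by 110

Competitive firms price at marginal cost: P = 66, giving Q = 55.
The monopolist equates marginal revenue to marginal cost: 286 − 8Q = 66, so Q = 27.5. From demand, P = 176.
Change in price: 176 − 66 = 110.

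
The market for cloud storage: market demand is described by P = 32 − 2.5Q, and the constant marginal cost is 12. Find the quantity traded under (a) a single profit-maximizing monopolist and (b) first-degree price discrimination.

Monopoly: Q = 4; Perfect PD: Q = 8

The monopolist equates marginal revenue to marginal cost: 32 − 5Q = 12, so Q = 4. From demand, P = 22.
A perfectly discriminating monopolist sells every unit with P(Q) ≥ MC(Q), so output equals the competitive quantity Q = 8. Each buyer pays their reservation price, so CS = 0 and the firm captures all surplus.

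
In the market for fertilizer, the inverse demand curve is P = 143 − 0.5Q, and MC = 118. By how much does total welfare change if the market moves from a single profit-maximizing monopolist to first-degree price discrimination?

The monopolist equates marginal revenue to marginal cost: 143 − Q = 118, so Q = 25. From demand, P = 130.5.
CS = ½·(143 − 130.5)·25 = 156.25; PS = (130.5 − 118)·25 = 312.5; TS = 468.75.
With perfect price discrimination, output is the efficient level Q = 50 (where demand meets MC), but every buyer pays their willingness to pay: CS = 0 and PS = total surplus.
TS = 625 (equal to competitive TS).
Change in total welfare: 625 − 468.75 = 156.25.

Total welfare rises by 156.25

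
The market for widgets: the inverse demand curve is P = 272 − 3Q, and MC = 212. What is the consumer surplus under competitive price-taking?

CS = 600

Competitive firms price at marginal cost: P = 212, giving Q = 20.
CS = ½·(272 − 212)·20 = 600.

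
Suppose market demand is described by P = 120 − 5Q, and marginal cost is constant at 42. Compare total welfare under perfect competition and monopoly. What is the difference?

Perfect competition: P = MC = 42, so 120 − 5Q = 42 and Q = 15.6.
CS = ½·(120 − 42)·15.6 = 608.4; PS = (42 − 42)·15.6 = 0; TS = 608.4.
A monopolist chooses Q where MR = MC. MR = 120 − 10Q; setting this equal to 42 gives Q = 7.8 and P = 81.
CS = ½·(120 − 81)·7.8 = 152.1; PS = (81 − 42)·7.8 = 304.2; TS = 456.3.
Change in total welfare: 456.3 − 608.4 = −152.1.

TS falls by 152.1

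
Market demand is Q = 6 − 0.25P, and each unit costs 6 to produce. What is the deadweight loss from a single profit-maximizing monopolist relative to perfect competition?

Inverting demand: P = 24 − 4Q.
Competitive firms price at marginal cost: P = 6, giving Q = 4.5.
The monopolist equates marginal revenue to marginal cost: 24 − 8Q = 6, so Q = 2.25. From demand, P = 15.
DWL is the triangle between Q = 2.25 and Q = 4.5: ½·(4.5 − 2.25)·(15 − 6) = 10.125.

DWL = 10.125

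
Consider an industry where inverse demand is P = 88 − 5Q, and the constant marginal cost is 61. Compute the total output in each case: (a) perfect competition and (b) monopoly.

Competition: Q = 5.4; Monopoly: Q = 2.7

Perfect competition: P = MC = 61, so 88 − 5Q = 61 and Q = 5.4.
A monopolist chooses Q where MR = MC. MR = 88 − 10Q; setting this equal to 61 gives Q = 2.7 and P = 74.5.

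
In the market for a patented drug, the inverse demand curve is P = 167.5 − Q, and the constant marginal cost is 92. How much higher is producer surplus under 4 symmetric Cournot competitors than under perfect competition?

PS rises by 912.04

Under competition P = MC = 92, so Q = (167.5 − 92)/1 = 75.5.
PS = (92 − 92)·75.5 = 0.
In a 4-firm Cournot equilibrium, symmetry and the first-order condition give q = (167.5 − 92)/(5) = 15.1. So Q = 60.4 and P = 107.1.
PS = (107.1 − 92)·60.4 = 912.04.
Change in producer surplus: 912.04 − 0 = 912.04.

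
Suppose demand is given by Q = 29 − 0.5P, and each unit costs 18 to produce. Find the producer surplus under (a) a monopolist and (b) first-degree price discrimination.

Inverting demand: P = 58 − 2Q.
The monopolist equates marginal revenue to marginal cost: 58 − 4Q = 18, so Q = 10. From demand, P = 38.
PS = (38 − 18)·10 = 200.
With perfect price discrimination, output is the efficient level Q = 20 (where demand meets MC), but every buyer pays their willingness to pay: CS = 0 and PS = total surplus.
PS = ½·(58 − 18)·20 = 400.

Monopoly: PS = 200; Perfect PD: PS = 400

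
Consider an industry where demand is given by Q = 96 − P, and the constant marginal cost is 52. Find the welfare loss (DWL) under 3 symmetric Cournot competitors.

Inverting demand: P = 96 − Q.
Perfect competition: P = MC = 52, so 96 − Q = 52 and Q = 44.
Cournot with 3 identical firms: the symmetric best-response condition is 96 − 4q = 52. Each firm produces q = 11, total output Q = 33, price P = 63.
DWL is the triangle between Q = 33 and Q = 44: ½·(44 − 33)·(63 − 52) = 60.5.

DWL = 60.5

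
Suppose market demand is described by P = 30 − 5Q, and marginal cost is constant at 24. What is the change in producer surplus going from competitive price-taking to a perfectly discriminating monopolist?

Producer surplus rises by 3.6

Competitive firms price at marginal cost: P = 24, giving Q = 1.2.
PS = (24 − 24)·1.2 = 0.
A perfectly discriminating monopolist sells every unit with P(Q) ≥ MC(Q), so output equals the competitive quantity Q = 1.2. Each buyer pays their reservation price, so CS = 0 and the firm captures all surplus.
PS = ½·(30 − 24)·1.2 = 3.6.
Change in producer surplus: 3.6 − 0 = 3.6.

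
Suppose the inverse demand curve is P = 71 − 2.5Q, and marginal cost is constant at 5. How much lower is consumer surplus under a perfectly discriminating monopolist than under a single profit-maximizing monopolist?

Consumer surplus falls by 217.8

The monopolist equates marginal revenue to marginal cost: 71 − 5Q = 5, so Q = 13.2. From demand, P = 38.
CS = ½·(71 − 38)·13.2 = 217.8.
A perfectly discriminating monopolist sells every unit with P(Q) ≥ MC(Q), so output equals the competitive quantity Q = 26.4. Each buyer pays their reservation price, so CS = 0 and the firm captures all surplus.
CS = 0.
Change in consumer surplus: 0 − 217.8 = −217.8.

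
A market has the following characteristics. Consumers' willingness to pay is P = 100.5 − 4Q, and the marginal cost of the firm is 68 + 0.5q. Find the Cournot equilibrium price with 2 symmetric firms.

P = 79.7

In a 2-firm Cournot equilibrium, symmetry and the first-order condition give q = (100.5 − 68)/(12.5) = 2.6. So Q = 5.2 and P = 79.7.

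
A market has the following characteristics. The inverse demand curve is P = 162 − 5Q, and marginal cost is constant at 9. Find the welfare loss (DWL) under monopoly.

DWL = 585.225

Competitive firms price at marginal cost: P = 9, giving Q = 30.6.
A monopolist chooses Q where MR = MC. MR = 162 − 10Q; setting this equal to 9 gives Q = 15.3 and P = 85.5.
DWL is the triangle between Q = 15.3 and Q = 30.6: ½·(30.6 − 15.3)·(85.5 − 9) = 585.225.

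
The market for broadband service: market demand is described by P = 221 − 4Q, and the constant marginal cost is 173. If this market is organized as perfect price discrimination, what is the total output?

Q = 12

A perfectly discriminating monopolist sells every unit with P(Q) ≥ MC(Q), so output equals the competitive quantity Q = 12. Each buyer pays their reservation price, so CS = 0 and the firm captures all surplus.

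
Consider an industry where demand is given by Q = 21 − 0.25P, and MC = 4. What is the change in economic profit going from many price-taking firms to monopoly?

Inverting demand: P = 84 − 4Q.
Under competition P = MC = 4, so Q = (84 − 4)/4 = 20.
Profit = (4 − 4)·20 = 0.
The monopolist equates marginal revenue to marginal cost: 84 − 8Q = 4, so Q = 10. From demand, P = 44.
Profit = (44 − 4)·10 = 400.
Change in economic profit: 400 − 0 = 400.

Economic profit rises by 400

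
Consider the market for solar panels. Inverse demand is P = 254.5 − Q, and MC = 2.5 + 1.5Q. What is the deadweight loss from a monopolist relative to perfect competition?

DWL = 1036.8

Competitive equilibrium sets price equal to marginal cost: 254.5 − Q = 2.5 + 1.5Q, so Q = 100.8 and P = 153.7.
Monopoly sets MR = MC: 254.5 − 2Q = 2.5 + 1.5Q ⇒ Q = 72, P = 254.5 − 72 = 182.5.
CS = ½·(254.5 − 153.7)·100.8 = 5080.32; PS = (153.7·100.8 − 2.5·100.8 − ½·1.5·100.8²) = 7620.48; TS = 12700.8.
CS = ½·(254.5 − 182.5)·72 = 2592; PS = (182.5·72 − 2.5·72 − ½·1.5·72²) = 9072; TS = 11664.
DWL = 12700.8 − 11664 = 1036.8.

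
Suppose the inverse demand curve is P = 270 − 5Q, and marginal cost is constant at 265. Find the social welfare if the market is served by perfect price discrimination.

Under first-degree price discrimination the firm charges each unit its demand price and produces up to where P = MC, i.e. Q = 1. Consumer surplus is zero; producer surplus equals total surplus.
TS = 2.5 (equal to competitive TS).

TS = 2.5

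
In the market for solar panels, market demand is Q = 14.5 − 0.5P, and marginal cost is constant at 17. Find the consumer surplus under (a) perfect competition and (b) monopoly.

Inverting demand: P = 29 − 2Q.
Perfect competition: P = MC = 17, so 29 − 2Q = 17 and Q = 6.
CS = ½·(29 − 17)·6 = 36.
Monopoly sets MR = MC: 29 − 4Q = 17 ⇒ Q = 3, P = 29 − 2·3 = 23.
CS = ½·(29 − 23)·3 = 9.

Competition: CS = 36; Monopoly: CS = 9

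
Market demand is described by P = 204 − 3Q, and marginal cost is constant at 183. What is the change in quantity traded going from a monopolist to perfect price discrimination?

Q rises by 3.5

A monopolist chooses Q where MR = MC. MR = 204 − 6Q; setting this equal to 183 gives Q = 3.5 and P = 193.5.
Under first-degree price discrimination the firm charges each unit its demand price and produces up to where P = MC, i.e. Q = 7. Consumer surplus is zero; producer surplus equals total surplus.
Change in quantity traded: 7 − 3.5 = 3.5.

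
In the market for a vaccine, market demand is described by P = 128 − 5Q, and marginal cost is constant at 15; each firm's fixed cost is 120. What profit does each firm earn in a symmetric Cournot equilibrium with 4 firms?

π_i = −17.848

In a 4-firm Cournot equilibrium, symmetry and the first-order condition give q = (128 − 15)/(25) = 4.52. So Q = 18.08 and P = 37.6.
Each firm's profit = (37.6 − 15)·4.52 − 120 = −17.848.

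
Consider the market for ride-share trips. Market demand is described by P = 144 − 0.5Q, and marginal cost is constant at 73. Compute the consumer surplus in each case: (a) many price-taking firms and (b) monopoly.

Perfect competition: P = MC = 73, so 144 − 0.5Q = 73 and Q = 142.
CS = ½·(144 − 73)·142 = 5041.
A monopolist chooses Q where MR = MC. MR = 144 − Q; setting this equal to 73 gives Q = 71 and P = 108.5.
CS = ½·(144 − 108.5)·71 = 1260.25.

Competition: CS = 5041; Monopoly: CS = 1260.25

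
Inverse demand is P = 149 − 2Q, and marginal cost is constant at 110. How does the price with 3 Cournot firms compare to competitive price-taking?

In a 3-firm Cournot equilibrium, symmetry and the first-order condition give q = (149 − 110)/(8) = 4.875. So Q = 14.625 and P = 119.75.
Under competition P = MC = 110, so Q = (149 − 110)/2 = 19.5.

Cournot: P = 119.75; Competition: P = 110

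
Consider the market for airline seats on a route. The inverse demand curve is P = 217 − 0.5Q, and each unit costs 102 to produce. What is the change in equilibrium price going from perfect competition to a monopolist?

P rises by 57.5

Under competition P = MC = 102, so Q = (217 − 102)/0.5 = 230.
A monopolist chooses Q where MR = MC. MR = 217 − Q; setting this equal to 102 gives Q = 115 and P = 159.5.
Change in equilibrium price: 159.5 − 102 = 57.5.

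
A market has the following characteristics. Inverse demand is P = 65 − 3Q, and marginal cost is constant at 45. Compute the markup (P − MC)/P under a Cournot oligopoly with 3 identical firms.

Lerner index = 0.1

Cournot with 3 identical firms: the symmetric best-response condition is 65 − 12q = 45. Each firm produces q = 5/3, total output Q = 5, price P = 50.
Lerner index = (P − MC)/P = (50 − 45)/50 = 0.1.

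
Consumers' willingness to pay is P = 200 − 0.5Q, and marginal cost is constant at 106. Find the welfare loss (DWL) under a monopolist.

Competitive firms price at marginal cost: P = 106, giving Q = 188.
A monopolist chooses Q where MR = MC. MR = 200 − Q; setting this equal to 106 gives Q = 94 and P = 153.
DWL is the triangle between Q = 94 and Q = 188: ½·(188 − 94)·(153 − 106) = 2209.

DWL = 2209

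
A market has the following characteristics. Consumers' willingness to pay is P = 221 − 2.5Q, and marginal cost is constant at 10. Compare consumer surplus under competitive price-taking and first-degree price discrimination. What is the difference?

Competitive firms price at marginal cost: P = 10, giving Q = 84.4.
CS = ½·(221 − 10)·84.4 = 8904.2.
A perfectly discriminating monopolist sells every unit with P(Q) ≥ MC(Q), so output equals the competitive quantity Q = 84.4. Each buyer pays their reservation price, so CS = 0 and the firm captures all surplus.
CS = 0.
Change in consumer surplus: 0 − 8904.2 = −8904.2.

CS falls by 8904.2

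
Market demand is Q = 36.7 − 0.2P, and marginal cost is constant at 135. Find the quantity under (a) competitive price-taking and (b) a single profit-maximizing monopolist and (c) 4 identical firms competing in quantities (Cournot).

Inverting demand: P = 183.5 − 5Q.
Competitive firms price at marginal cost: P = 135, giving Q = 9.7.
The monopolist equates marginal revenue to marginal cost: 183.5 − 10Q = 135, so Q = 4.85. From demand, P = 159.25.
With 4 symmetric Cournot firms, each firm's FOC gives 183.5 − 25q = 135, so q = 1.94, Q = 4·1.94 = 7.76, and P = 144.7.

Competition: Q = 9.7; Monopoly: Q = 4.85; Cournot: Q = 7.76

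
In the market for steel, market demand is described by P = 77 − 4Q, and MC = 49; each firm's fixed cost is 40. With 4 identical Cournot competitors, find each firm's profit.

π_i = −32.16

With 4 symmetric Cournot firms, each firm's FOC gives 77 − 20q = 49, so q = 1.4, Q = 4·1.4 = 5.6, and P = 54.6.
Each firm's profit = (54.6 − 49)·1.4 − 40 = −32.16.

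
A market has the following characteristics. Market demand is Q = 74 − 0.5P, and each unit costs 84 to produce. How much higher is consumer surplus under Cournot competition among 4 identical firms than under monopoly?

Inverting demand: P = 148 − 2Q.
A monopolist chooses Q where MR = MC. MR = 148 − 4Q; setting this equal to 84 gives Q = 16 and P = 116.
CS = ½·(148 − 116)·16 = 256.
In a 4-firm Cournot equilibrium, symmetry and the first-order condition give q = (148 − 84)/(10) = 6.4. So Q = 25.6 and P = 96.8.
CS = ½·(148 − 96.8)·25.6 = 655.36.
Change in consumer surplus: 655.36 − 256 = 399.36.

Consumer surplus rises by 399.36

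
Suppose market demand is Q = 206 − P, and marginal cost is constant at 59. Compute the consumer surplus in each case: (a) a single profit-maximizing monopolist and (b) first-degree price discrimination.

Inverting demand: P = 206 − Q.
Monopoly sets MR = MC: 206 − 2Q = 59 ⇒ Q = 73.5, P = 206 − 73.5 = 132.5.
CS = ½·(206 − 132.5)·73.5 = 2701.125.
A perfectly discriminating monopolist sells every unit with P(Q) ≥ MC(Q), so output equals the competitive quantity Q = 147. Each buyer pays their reservation price, so CS = 0 and the firm captures all surplus.
CS = 0.

Monopoly: CS = 2701.125; Perfect PD: CS = 0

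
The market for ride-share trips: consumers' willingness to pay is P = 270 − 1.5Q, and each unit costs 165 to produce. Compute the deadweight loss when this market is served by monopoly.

Competitive firms price at marginal cost: P = 165, giving Q = 70.
Monopoly sets MR = MC: 270 − 3Q = 165 ⇒ Q = 35, P = 270 − 1.5·35 = 217.5.
DWL is the triangle between Q = 35 and Q = 70: ½·(70 − 35)·(217.5 − 165) = 918.75.

DWL = 918.75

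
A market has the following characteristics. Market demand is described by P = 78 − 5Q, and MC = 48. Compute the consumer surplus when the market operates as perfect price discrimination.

Under first-degree price discrimination the firm charges each unit its demand price and produces up to where P = MC, i.e. Q = 6. Consumer surplus is zero; producer surplus equals total surplus.
CS = 0.

CS = 0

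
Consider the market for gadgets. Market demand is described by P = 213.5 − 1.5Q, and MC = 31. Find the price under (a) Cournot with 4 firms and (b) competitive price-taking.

Cournot: P = 67.5; Competition: P = 31

Cournot with 4 identical firms: the symmetric best-response condition is 213.5 − 7.5q = 31. Each firm produces q = 73/3, total output Q = 292/3, price P = 67.5.
Under competition P = MC = 31, so Q = (213.5 − 31)/1.5 = 365/3.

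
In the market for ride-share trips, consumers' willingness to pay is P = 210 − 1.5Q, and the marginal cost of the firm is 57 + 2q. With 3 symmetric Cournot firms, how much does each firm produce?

q_i = 19.125

With 3 symmetric Cournot firms, each firm's FOC gives 210 − 6q = 57 + 2q, so q = 19.125, Q = 3·19.125 = 57.375, and P = 1983/16.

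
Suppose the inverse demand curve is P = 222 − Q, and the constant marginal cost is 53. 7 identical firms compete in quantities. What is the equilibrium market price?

In a 7-firm Cournot equilibrium, symmetry and the first-order condition give q = (222 − 53)/(8) = 21.125. So Q = 147.875 and P = 74.125.

P = 74.125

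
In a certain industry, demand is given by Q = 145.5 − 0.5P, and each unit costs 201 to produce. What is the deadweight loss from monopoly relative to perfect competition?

DWL = 506.25

Inverting demand: P = 291 − 2Q.
Competitive firms price at marginal cost: P = 201, giving Q = 45.
Monopoly sets MR = MC: 291 − 4Q = 201 ⇒ Q = 22.5, P = 291 − 2·22.5 = 246.
DWL is the triangle between Q = 22.5 and Q = 45: ½·(45 − 22.5)·(246 − 201) = 506.25.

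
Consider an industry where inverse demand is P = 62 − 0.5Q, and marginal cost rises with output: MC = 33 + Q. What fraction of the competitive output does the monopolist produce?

Monopoly sets MR = MC: 62 − Q = 33 + Q ⇒ Q = 14.5, P = 62 − 0.5·14.5 = 54.75.
Under competition P = MC: 62 − 0.5Q = 33 + Q ⇒ Q = 58/3, P = 157/3.
Ratio Q_m/Q_c = 14.5/(58/3) = 0.75.

Q_m/Q_c = 0.75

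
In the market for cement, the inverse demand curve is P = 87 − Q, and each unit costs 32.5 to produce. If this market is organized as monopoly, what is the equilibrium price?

A monopolist chooses Q where MR = MC. MR = 87 − 2Q; setting this equal to 32.5 gives Q = 27.25 and P = 59.75.

P = 59.75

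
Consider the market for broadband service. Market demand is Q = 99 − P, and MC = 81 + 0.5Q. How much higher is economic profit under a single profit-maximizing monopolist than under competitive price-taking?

Economic profit rises by 28.8

Inverting demand: P = 99 − Q.
Competitive equilibrium sets price equal to marginal cost: 99 − Q = 81 + 0.5Q, so Q = 12 and P = 87.
Profit = 87·12 − (81·12 + ½·0.5·12²) = 36.
A monopolist chooses Q where MR = MC. MR = 99 − 2Q; setting this equal to 81 + 0.5Q gives Q = 7.2 and P = 91.8.
Profit = 91.8·7.2 − (81·7.2 + ½·0.5·7.2²) = 64.8.
Change in economic profit: 64.8 − 36 = 28.8.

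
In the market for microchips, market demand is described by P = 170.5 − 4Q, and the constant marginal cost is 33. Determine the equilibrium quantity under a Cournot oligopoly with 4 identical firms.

In a 4-firm Cournot equilibrium, symmetry and the first-order condition give q = (170.5 − 33)/(20) = 6.875. So Q = 27.5 and P = 60.5.

Q = 27.5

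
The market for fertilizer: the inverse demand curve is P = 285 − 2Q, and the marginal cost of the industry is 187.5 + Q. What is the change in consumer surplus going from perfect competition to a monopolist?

Under competition P = MC: 285 − 2Q = 187.5 + Q ⇒ Q = 32.5, P = 220.
CS = ½·(285 − 220)·32.5 = 1056.25.
A monopolist chooses Q where MR = MC. MR = 285 − 4Q; setting this equal to 187.5 + Q gives Q = 19.5 and P = 246.
CS = ½·(285 − 246)·19.5 = 380.25.
Change in consumer surplus: 380.25 − 1056.25 = −676.

CS falls by 676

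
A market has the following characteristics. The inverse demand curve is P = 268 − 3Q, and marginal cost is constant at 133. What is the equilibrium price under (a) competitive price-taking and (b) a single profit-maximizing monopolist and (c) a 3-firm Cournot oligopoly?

Competition: P = 133; Monopoly: P = 200.5; Cournot: P = 166.75

Perfect competition: P = MC = 133, so 268 − 3Q = 133 and Q = 45.
A monopolist chooses Q where MR = MC. MR = 268 − 6Q; setting this equal to 133 gives Q = 22.5 and P = 200.5.
With 3 symmetric Cournot firms, each firm's FOC gives 268 − 12q = 133, so q = 11.25, Q = 3·11.25 = 33.75, and P = 166.75.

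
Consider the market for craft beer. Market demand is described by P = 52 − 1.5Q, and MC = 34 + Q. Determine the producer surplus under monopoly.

PS = 40.5

A monopolist chooses Q where MR = MC. MR = 52 − 3Q; setting this equal to 34 + Q gives Q = 4.5 and P = 45.25.
PS = P·Q − VC(Q) = 45.25·4.5 − (34·4.5 + ½·1·4.5²) = 40.5.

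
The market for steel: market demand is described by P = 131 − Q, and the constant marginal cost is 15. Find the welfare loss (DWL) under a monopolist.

DWL = 1682

Perfect competition: P = MC = 15, so 131 − Q = 15 and Q = 116.
Monopoly sets MR = MC: 131 − 2Q = 15 ⇒ Q = 58, P = 131 − 58 = 73.
DWL is the triangle between Q = 58 and Q = 116: ½·(116 − 58)·(73 − 15) = 1682.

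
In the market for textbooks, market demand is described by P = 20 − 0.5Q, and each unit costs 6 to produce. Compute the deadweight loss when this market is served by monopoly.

Perfect competition: P = MC = 6, so 20 − 0.5Q = 6 and Q = 28.
A monopolist chooses Q where MR = MC. MR = 20 − Q; setting this equal to 6 gives Q = 14 and P = 13.
DWL is the triangle between Q = 14 and Q = 28: ½·(28 − 14)·(13 − 6) = 49.

DWL = 49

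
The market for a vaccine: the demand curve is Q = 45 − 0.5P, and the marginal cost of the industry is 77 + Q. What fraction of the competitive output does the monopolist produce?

Inverting demand: P = 90 − 2Q.
A monopolist chooses Q where MR = MC. MR = 90 − 4Q; setting this equal to 77 + Q gives Q = 2.6 and P = 84.8.
Under competition P = MC: 90 − 2Q = 77 + Q ⇒ Q = 13/3, P = 244/3.
Ratio Q_m/Q_c = 2.6/(13/3) = 0.6.

Q_m/Q_c = 0.6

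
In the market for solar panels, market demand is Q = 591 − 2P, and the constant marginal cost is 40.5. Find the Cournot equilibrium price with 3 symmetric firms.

Inverting demand: P = 295.5 − 0.5Q.
In a 3-firm Cournot equilibrium, symmetry and the first-order condition give q = (295.5 − 40.5)/(2) = 127.5. So Q = 382.5 and P = 104.25.

P = 104.25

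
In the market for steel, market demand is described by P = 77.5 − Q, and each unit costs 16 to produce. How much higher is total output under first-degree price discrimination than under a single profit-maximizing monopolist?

Q rises by 30.75

A monopolist chooses Q where MR = MC. MR = 77.5 − 2Q; setting this equal to 16 gives Q = 30.75 and P = 46.75.
Under first-degree price discrimination the firm charges each unit its demand price and produces up to where P = MC, i.e. Q = 61.5. Consumer surplus is zero; producer surplus equals total surplus.
Change in total output: 61.5 − 30.75 = 30.75.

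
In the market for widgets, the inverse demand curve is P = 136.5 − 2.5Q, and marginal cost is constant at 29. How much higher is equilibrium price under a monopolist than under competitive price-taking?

Equilibrium price rises by 53.75

Competitive firms price at marginal cost: P = 29, giving Q = 43.
A monopolist chooses Q where MR = MC. MR = 136.5 − 5Q; setting this equal to 29 gives Q = 21.5 and P = 82.75.
Change in equilibrium price: 82.75 − 29 = 53.75.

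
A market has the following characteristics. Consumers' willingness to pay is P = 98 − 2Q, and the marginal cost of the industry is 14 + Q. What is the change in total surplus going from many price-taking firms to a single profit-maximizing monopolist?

Competitive equilibrium sets price equal to marginal cost: 98 − 2Q = 14 + Q, so Q = 28 and P = 42.
CS = ½·(98 − 42)·28 = 784; PS = (42·28 − 14·28 − ½·1·28²) = 392; TS = 1176.
A monopolist chooses Q where MR = MC. MR = 98 − 4Q; setting this equal to 14 + Q gives Q = 16.8 and P = 64.4.
CS = ½·(98 − 64.4)·16.8 = 282.24; PS = (64.4·16.8 − 14·16.8 − ½·1·16.8²) = 705.6; TS = 987.84.
Change in total surplus: 987.84 − 1176 = −188.16.

TS falls by 188.16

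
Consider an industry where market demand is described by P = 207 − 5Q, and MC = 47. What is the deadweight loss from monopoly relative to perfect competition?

DWL = 640

Under competition P = MC = 47, so Q = (207 − 47)/5 = 32.
The monopolist equates marginal revenue to marginal cost: 207 − 10Q = 47, so Q = 16. From demand, P = 127.
DWL is the triangle between Q = 16 and Q = 32: ½·(32 − 16)·(127 − 47) = 640.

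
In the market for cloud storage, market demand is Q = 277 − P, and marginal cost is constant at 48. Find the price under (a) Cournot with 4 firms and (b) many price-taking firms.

Cournot: P = 93.8; Competition: P = 48

Inverting demand: P = 277 − Q.
With 4 symmetric Cournot firms, each firm's FOC gives 277 − 5q = 48, so q = 45.8, Q = 4·45.8 = 183.2, and P = 93.8.
Perfect competition: P = MC = 48, so 277 − Q = 48 and Q = 229.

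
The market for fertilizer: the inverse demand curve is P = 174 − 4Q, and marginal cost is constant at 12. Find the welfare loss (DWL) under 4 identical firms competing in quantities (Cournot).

DWL = 131.22

Under competition P = MC = 12, so Q = (174 − 12)/4 = 40.5.
With 4 symmetric Cournot firms, each firm's FOC gives 174 − 20q = 12, so q = 8.1, Q = 4·8.1 = 32.4, and P = 44.4.
DWL is the triangle between Q = 32.4 and Q = 40.5: ½·(40.5 − 32.4)·(44.4 − 12) = 131.22.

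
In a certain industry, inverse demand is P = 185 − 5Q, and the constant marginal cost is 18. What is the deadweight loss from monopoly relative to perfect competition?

Under competition P = MC = 18, so Q = (185 − 18)/5 = 33.4.
A monopolist chooses Q where MR = MC. MR = 185 − 10Q; setting this equal to 18 gives Q = 16.7 and P = 101.5.
DWL is the triangle between Q = 16.7 and Q = 33.4: ½·(33.4 − 16.7)·(101.5 − 18) = 697.225.

DWL = 697.225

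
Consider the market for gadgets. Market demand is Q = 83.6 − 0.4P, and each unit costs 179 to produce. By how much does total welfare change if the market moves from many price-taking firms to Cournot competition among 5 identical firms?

Inverting demand: P = 209 − 2.5Q.
Perfect competition: P = MC = 179, so 209 − 2.5Q = 179 and Q = 12.
CS = ½·(209 − 179)·12 = 180; PS = (179 − 179)·12 = 0; TS = 180.
Cournot with 5 identical firms: the symmetric best-response condition is 209 − 15q = 179. Each firm produces q = 2, total output Q = 10, price P = 184.
CS = ½·(209 − 184)·10 = 125; PS = (184 − 179)·10 = 50; TS = 175.
Change in total welfare: 175 − 180 = −5.

TS falls by 5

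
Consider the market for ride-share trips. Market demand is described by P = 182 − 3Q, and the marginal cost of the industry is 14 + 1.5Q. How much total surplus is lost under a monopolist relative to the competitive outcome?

Competitive equilibrium sets price equal to marginal cost: 182 − 3Q = 14 + 1.5Q, so Q = 112/3 and P = 70.
The monopolist equates marginal revenue to marginal cost: 182 − 6Q = 14 + 1.5Q, so Q = 22.4. From demand, P = 114.8.
CS = ½·(182 − 70)·112/3 = 6272/3; PS = (70·112/3 − 14·112/3 − ½·1.5·(112/3)²) = 3136/3; TS = 3136.
CS = ½·(182 − 114.8)·22.4 = 752.64; PS = (114.8·22.4 − 14·22.4 − ½·1.5·22.4²) = 1881.6; TS = 2634.24.
DWL = 3136 − 2634.24 = 501.76.

DWL = 501.76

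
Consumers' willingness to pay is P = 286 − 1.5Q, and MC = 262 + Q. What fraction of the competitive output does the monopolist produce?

The monopolist equates marginal revenue to marginal cost: 286 − 3Q = 262 + Q, so Q = 6. From demand, P = 277.
Under competition P = MC: 286 − 1.5Q = 262 + Q ⇒ Q = 9.6, P = 271.6.
Ratio Q_m/Q_c = 6/9.6 = 0.625.

Q_m/Q_c = 0.625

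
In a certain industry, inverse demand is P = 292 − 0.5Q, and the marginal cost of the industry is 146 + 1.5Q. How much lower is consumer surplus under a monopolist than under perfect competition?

CS falls by 479.61

Competitive equilibrium sets price equal to marginal cost: 292 − 0.5Q = 146 + 1.5Q, so Q = 73 and P = 255.5.
CS = ½·(292 − 255.5)·73 = 1332.25.
The monopolist equates marginal revenue to marginal cost: 292 − Q = 146 + 1.5Q, so Q = 58.4. From demand, P = 262.8.
CS = ½·(292 − 262.8)·58.4 = 852.64.
Change in consumer surplus: 852.64 − 1332.25 = −479.61.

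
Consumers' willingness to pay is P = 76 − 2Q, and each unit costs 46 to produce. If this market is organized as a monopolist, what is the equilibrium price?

P = 61

The monopolist equates marginal revenue to marginal cost: 76 − 4Q = 46, so Q = 7.5. From demand, P = 61.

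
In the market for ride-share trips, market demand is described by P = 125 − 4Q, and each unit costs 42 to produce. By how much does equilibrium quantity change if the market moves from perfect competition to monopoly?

Equilibrium quantity falls by 10.375

Perfect competition: P = MC = 42, so 125 − 4Q = 42 and Q = 20.75.
The monopolist equates marginal revenue to marginal cost: 125 − 8Q = 42, so Q = 10.375. From demand, P = 83.5.
Change in equilibrium quantity: 10.375 − 20.75 = −10.375.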